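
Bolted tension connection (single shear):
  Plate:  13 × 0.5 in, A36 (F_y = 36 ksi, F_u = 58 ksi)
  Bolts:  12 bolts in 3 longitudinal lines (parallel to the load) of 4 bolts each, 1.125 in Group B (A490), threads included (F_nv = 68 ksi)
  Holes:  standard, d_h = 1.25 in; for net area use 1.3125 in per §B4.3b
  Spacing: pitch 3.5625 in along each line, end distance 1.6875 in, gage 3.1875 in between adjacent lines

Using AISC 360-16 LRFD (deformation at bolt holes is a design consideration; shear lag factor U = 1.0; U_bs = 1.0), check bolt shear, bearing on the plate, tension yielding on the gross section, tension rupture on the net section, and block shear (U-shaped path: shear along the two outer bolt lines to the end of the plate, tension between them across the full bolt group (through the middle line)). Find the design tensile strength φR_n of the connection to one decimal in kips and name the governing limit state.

197.1 kips (net-section rupture governs)

Bolt shear: A_b = π(1.125)²/4 = 0.99402 in². φR_n = 0.75 × 68 × 0.99402 × 12 × 1 = 608.3 kips.
Bearing (0.5 in plate, F_u = 58 ksi): end bolts L_c = 1.6875 − 1.25/2 = 1.0625, R_n = min(1.2×1.0625×0.5×58, 2.4×1.125×0.5×58) = 36.975 kips/bolt; interior L_c = 3.5625 − 1.25 = 2.3125, R_n = 78.3 kips/bolt. φR_n = 0.75 × (3×36.975 + 9×78.3) = 611.7 kips.
Tension yield (gross): A_g = 13×0.5 = 6.5 in². φR_n = 0.90 × 36 × 6.5 = 210.6 kips.
Tension rupture (net): A_n = (13 − 3×1.3125)×0.5 = 4.5313 in² (U = 1.0, A_e = A_n). φR_n = 0.75 × 58 × 4.5313 = 197.1 kips.
Block shear: shear path 2×[1.6875+3×3.5625] = 2×12.375 in, A_gv = 12.375, A_nv = 2×(12.375 − 3.5×1.3125)×0.5 = 7.7813 in²; tension across gage: (6.375 − 2×1.3125)×0.5 = 1.875 in². R_n = min(0.6×58×7.7813, 0.6×36×12.375) + 1.0×58×1.875 = min(270.79, 267.3) + 108.75 = 376.05 kips. φR_n = 0.75 × 376.05 = 282.0 kips.
Governing: min(608.3, 611.7, 210.6, 197.1, 282.0) = 197.1 kips → net-section rupture.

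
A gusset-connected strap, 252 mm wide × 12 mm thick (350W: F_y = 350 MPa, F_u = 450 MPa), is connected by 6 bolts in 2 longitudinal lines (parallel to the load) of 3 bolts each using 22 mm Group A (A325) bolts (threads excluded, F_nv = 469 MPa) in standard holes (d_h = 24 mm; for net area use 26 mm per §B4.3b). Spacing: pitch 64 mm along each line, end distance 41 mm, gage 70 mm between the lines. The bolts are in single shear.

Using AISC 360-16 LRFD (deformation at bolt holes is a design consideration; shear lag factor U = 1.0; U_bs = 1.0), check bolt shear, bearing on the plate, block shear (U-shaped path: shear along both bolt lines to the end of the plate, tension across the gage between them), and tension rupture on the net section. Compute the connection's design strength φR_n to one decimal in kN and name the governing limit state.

Bolt shear: A_b = π(22)²/4 = 380.13 mm². φR_n = 0.75 × 469 × 380.13 × 6 × 1 = 802.3 kN.
Bearing (12 mm plate, F_u = 450 MPa): end bolts L_c = 41 − 24/2 = 29, R_n = min(1.2×29×12×450, 2.4×22×12×450) = 187.92 kN/bolt; interior L_c = 64 − 24 = 40, R_n = 259.2 kN/bolt. φR_n = 0.75 × (2×187.92 + 4×259.2) = 1059.5 kN.
Block shear: shear path 2×[41+2×64] = 2×169 mm, A_gv = 4056, A_nv = 2×(169 − 2.5×26)×12 = 2496 mm²; tension across gage: (70 − 1×26)×12 = 528 mm². R_n = min(0.6×450×2496, 0.6×350×4056) + 1.0×450×528 = min(673.92, 851.76) + 237.6 = 911.52 kN. φR_n = 0.75 × 911.52 = 683.6 kN.
Tension rupture (net): A_n = (252 − 2×26)×12 = 2400 mm² (U = 1.0, A_e = A_n). φR_n = 0.75 × 450 × 2400 = 810.0 kN.
Governing: min(802.3, 1059.5, 683.6, 810.0) = 683.6 kN → block shear.

683.6 kN (block shear governs)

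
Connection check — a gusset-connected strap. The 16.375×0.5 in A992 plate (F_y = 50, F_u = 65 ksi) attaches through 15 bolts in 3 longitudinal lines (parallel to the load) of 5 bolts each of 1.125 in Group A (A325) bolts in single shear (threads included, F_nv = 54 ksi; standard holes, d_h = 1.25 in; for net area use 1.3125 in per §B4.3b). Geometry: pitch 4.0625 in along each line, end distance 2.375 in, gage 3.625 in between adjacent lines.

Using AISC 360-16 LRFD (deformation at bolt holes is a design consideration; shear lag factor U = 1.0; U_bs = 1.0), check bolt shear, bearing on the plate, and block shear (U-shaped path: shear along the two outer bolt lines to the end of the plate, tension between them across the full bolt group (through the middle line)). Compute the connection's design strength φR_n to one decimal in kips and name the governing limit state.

Bolt shear: A_b = π(1.125)²/4 = 0.99402 in². φR_n = 0.75 × 54 × 0.99402 × 15 × 1 = 603.9 kips.
Bearing (0.5 in plate, F_u = 65 ksi): end bolts L_c = 2.375 − 1.25/2 = 1.75, R_n = min(1.2×1.75×0.5×65, 2.4×1.125×0.5×65) = 68.25 kips/bolt; interior L_c = 4.0625 − 1.25 = 2.8125, R_n = 87.75 kips/bolt. φR_n = 0.75 × (3×68.25 + 12×87.75) = 943.3 kips.
Block shear: shear path 2×[2.375+4×4.0625] = 2×18.625 in, A_gv = 18.625, A_nv = 2×(18.625 − 4.5×1.3125)×0.5 = 12.719 in²; tension across gage: (7.25 − 2×1.3125)×0.5 = 2.3125 in². R_n = min(0.6×65×12.719, 0.6×50×18.625) + 1.0×65×2.3125 = min(496.04, 558.75) + 150.31 = 646.35 kips. φR_n = 0.75 × 646.35 = 484.8 kips.
Governing: min(603.9, 943.3, 484.8) = 484.8 kips → block shear.

484.8 kips (block shear governs)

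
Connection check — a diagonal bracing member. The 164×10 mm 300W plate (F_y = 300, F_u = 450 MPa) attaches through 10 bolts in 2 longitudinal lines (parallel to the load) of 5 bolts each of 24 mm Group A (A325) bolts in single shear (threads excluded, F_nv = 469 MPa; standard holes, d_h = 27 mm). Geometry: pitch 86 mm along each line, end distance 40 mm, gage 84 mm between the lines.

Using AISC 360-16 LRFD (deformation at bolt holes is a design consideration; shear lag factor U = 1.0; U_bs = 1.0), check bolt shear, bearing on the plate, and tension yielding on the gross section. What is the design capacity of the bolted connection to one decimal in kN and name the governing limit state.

Bolt shear: A_b = π(24)²/4 = 452.39 mm². φR_n = 0.75 × 469 × 452.39 × 10 × 1 = 1591.3 kN.
Bearing (10 mm plate, F_u = 450 MPa): end bolts L_c = 40 − 27/2 = 26.5, R_n = min(1.2×26.5×10×450, 2.4×24×10×450) = 143.1 kN/bolt; interior L_c = 86 − 27 = 59, R_n = 259.2 kN/bolt. φR_n = 0.75 × (2×143.1 + 8×259.2) = 1769.9 kN.
Tension yield (gross): A_g = 164×10 = 1640 mm². φR_n = 0.90 × 300 × 1640 = 442.8 kN.
Governing: min(1591.3, 1769.9, 442.8) = 442.8 kN → gross-section yield.

442.8 kN (gross-section yield governs)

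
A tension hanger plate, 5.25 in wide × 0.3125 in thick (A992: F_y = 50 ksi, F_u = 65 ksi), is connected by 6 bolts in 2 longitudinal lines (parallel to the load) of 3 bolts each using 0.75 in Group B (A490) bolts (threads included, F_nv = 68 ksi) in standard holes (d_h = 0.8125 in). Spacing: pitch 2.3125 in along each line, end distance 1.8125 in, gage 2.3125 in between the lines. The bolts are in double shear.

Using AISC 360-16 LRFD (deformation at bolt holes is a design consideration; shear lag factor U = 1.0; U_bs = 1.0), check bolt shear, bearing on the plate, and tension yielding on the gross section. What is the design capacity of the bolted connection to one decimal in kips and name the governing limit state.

Bolt shear: A_b = π(0.75)²/4 = 0.44179 in². φR_n = 0.75 × 68 × 0.44179 × 6 × 2 = 270.4 kips.
Bearing (0.3125 in plate, F_u = 65 ksi): end bolts L_c = 1.8125 − 0.8125/2 = 1.40625, R_n = min(1.2×1.40625×0.3125×65, 2.4×0.75×0.3125×65) = 34.277 kips/bolt; interior L_c = 2.3125 − 0.8125 = 1.5, R_n = 36.563 kips/bolt. φR_n = 0.75 × (2×34.277 + 4×36.563) = 161.1 kips.
Tension yield (gross): A_g = 5.25×0.3125 = 1.6406 in². φR_n = 0.90 × 50 × 1.6406 = 73.8 kips.
Governing: min(270.4, 161.1, 73.8) = 73.8 kips → gross-section yield.

73.8 kips (gross-section yield governs)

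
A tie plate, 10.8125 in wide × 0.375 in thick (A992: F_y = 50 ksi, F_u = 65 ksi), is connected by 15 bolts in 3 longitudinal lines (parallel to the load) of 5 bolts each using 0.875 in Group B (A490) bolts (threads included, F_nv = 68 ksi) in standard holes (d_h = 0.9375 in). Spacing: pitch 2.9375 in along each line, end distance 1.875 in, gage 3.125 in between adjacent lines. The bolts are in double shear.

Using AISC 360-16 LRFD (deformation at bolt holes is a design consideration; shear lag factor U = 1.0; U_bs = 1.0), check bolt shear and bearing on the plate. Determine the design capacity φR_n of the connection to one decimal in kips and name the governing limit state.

553.2 kips (bearing governs)

Bolt shear: A_b = π(0.875)²/4 = 0.60132 in². φR_n = 0.75 × 68 × 0.60132 × 15 × 2 = 920.0 kips.
Bearing (0.375 in plate, F_u = 65 ksi): end bolts L_c = 1.875 − 0.9375/2 = 1.40625, R_n = min(1.2×1.40625×0.375×65, 2.4×0.875×0.375×65) = 41.133 kips/bolt; interior L_c = 2.9375 − 0.9375 = 2, R_n = 51.188 kips/bolt. φR_n = 0.75 × (3×41.133 + 12×51.188) = 553.2 kips.
Governing: min(920.0, 553.2) = 553.2 kips → bearing.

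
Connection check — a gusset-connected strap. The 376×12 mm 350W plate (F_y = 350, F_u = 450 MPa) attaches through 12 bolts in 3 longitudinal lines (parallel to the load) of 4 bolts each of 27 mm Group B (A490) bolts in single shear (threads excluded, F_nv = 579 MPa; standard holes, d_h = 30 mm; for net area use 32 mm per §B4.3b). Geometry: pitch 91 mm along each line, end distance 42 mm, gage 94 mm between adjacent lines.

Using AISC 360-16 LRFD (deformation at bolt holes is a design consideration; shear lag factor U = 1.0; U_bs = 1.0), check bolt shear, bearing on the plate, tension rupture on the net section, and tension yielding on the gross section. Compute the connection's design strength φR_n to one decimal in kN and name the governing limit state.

1134.0 kN (net-section rupture governs)

Bolt shear: A_b = π(27)²/4 = 572.56 mm². φR_n = 0.75 × 579 × 572.56 × 12 × 1 = 2983.6 kN.
Bearing (12 mm plate, F_u = 450 MPa): end bolts L_c = 42 − 30/2 = 27, R_n = min(1.2×27×12×450, 2.4×27×12×450) = 174.96 kN/bolt; interior L_c = 91 − 30 = 61, R_n = 349.92 kN/bolt. φR_n = 0.75 × (3×174.96 + 9×349.92) = 2755.6 kN.
Tension rupture (net): A_n = (376 − 3×32)×12 = 3360 mm² (U = 1.0, A_e = A_n). φR_n = 0.75 × 450 × 3360 = 1134.0 kN.
Tension yield (gross): A_g = 376×12 = 4512 mm². φR_n = 0.90 × 350 × 4512 = 1421.3 kN.
Governing: min(2983.6, 2755.6, 1134.0, 1421.3) = 1134.0 kN → net-section rupture.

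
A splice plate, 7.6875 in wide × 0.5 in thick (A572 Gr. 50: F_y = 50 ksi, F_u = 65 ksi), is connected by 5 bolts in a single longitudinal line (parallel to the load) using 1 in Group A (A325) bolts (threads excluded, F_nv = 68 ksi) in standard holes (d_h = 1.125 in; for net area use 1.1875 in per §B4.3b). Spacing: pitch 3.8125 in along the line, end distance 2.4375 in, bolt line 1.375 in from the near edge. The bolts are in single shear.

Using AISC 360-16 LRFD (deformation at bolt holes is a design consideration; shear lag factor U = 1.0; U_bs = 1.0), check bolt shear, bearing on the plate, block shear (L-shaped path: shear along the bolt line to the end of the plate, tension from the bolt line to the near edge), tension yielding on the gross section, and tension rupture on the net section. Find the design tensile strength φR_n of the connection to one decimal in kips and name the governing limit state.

158.4 kips (net-section rupture governs)

Bolt shear: A_b = π(1)²/4 = 0.7854 in². φR_n = 0.75 × 68 × 0.7854 × 5 × 1 = 200.3 kips.
Bearing (0.5 in plate, F_u = 65 ksi): end bolts L_c = 2.4375 − 1.125/2 = 1.875, R_n = min(1.2×1.875×0.5×65, 2.4×1×0.5×65) = 73.125 kips/bolt; interior L_c = 3.8125 − 1.125 = 2.6875, R_n = 78 kips/bolt. φR_n = 0.75 × (1×73.125 + 4×78) = 288.8 kips.
Block shear: shear path 1×[2.4375+4×3.8125] = 1×17.6875 in, A_gv = 8.8438, A_nv = 1×(17.6875 − 4.5×1.1875)×0.5 = 6.1719 in²; tension to near edge: (1.375 − 0.5×1.1875)×0.5 = 0.39063 in². R_n = min(0.6×65×6.1719, 0.6×50×8.8438) + 1.0×65×0.39063 = min(240.7, 265.31) + 25.391 = 266.09 kips. φR_n = 0.75 × 266.09 = 199.6 kips.
Tension yield (gross): A_g = 7.6875×0.5 = 3.8438 in². φR_n = 0.90 × 50 × 3.8438 = 173.0 kips.
Tension rupture (net): A_n = (7.6875 − 1×1.1875)×0.5 = 3.25 in² (U = 1.0, A_e = A_n). φR_n = 0.75 × 65 × 3.25 = 158.4 kips.
Governing: min(200.3, 288.8, 199.6, 173.0, 158.4) = 158.4 kips → net-section rupture.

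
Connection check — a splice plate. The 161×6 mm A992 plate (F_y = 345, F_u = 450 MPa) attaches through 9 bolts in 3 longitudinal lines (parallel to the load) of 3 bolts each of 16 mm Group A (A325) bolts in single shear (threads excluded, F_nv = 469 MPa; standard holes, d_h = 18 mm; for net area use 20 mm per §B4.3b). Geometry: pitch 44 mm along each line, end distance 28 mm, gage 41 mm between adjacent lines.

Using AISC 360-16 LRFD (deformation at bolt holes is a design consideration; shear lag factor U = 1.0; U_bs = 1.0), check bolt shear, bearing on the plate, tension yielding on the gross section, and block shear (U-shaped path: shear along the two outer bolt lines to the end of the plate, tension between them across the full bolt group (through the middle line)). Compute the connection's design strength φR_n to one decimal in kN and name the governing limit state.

Bolt shear: A_b = π(16)²/4 = 201.06 mm². φR_n = 0.75 × 469 × 201.06 × 9 × 1 = 636.5 kN.
Bearing (6 mm plate, F_u = 450 MPa): end bolts L_c = 28 − 18/2 = 19, R_n = min(1.2×19×6×450, 2.4×16×6×450) = 61.56 kN/bolt; interior L_c = 44 − 18 = 26, R_n = 84.24 kN/bolt. φR_n = 0.75 × (3×61.56 + 6×84.24) = 517.6 kN.
Tension yield (gross): A_g = 161×6 = 966 mm². φR_n = 0.90 × 345 × 966 = 299.9 kN.
Block shear: shear path 2×[28+2×44] = 2×116 mm, A_gv = 1392, A_nv = 2×(116 − 2.5×20)×6 = 792 mm²; tension across gage: (82 − 2×20)×6 = 252 mm². R_n = min(0.6×450×792, 0.6×345×1392) + 1.0×450×252 = min(213.84, 288.14) + 113.4 = 327.24 kN. φR_n = 0.75 × 327.24 = 245.4 kN.
Governing: min(636.5, 517.6, 299.9, 245.4) = 245.4 kN → block shear.

245.4 kN (block shear governs)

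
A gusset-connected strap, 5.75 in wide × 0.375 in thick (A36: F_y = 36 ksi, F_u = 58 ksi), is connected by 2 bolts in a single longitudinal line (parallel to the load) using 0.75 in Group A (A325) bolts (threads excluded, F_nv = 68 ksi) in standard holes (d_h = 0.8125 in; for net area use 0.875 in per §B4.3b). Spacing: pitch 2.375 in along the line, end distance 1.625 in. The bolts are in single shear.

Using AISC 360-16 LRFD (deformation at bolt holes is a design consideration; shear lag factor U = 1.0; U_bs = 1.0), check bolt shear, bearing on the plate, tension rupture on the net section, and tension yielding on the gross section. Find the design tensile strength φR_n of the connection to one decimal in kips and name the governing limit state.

Bolt shear: A_b = π(0.75)²/4 = 0.44179 in². φR_n = 0.75 × 68 × 0.44179 × 2 × 1 = 45.1 kips.
Bearing (0.375 in plate, F_u = 58 ksi): end bolts L_c = 1.625 − 0.8125/2 = 1.21875, R_n = min(1.2×1.21875×0.375×58, 2.4×0.75×0.375×58) = 31.809 kips/bolt; interior L_c = 2.375 − 0.8125 = 1.5625, R_n = 39.15 kips/bolt. φR_n = 0.75 × (1×31.809 + 1×39.15) = 53.2 kips.
Tension rupture (net): A_n = (5.75 − 1×0.875)×0.375 = 1.8281 in² (U = 1.0, A_e = A_n). φR_n = 0.75 × 58 × 1.8281 = 79.5 kips.
Tension yield (gross): A_g = 5.75×0.375 = 2.1563 in². φR_n = 0.90 × 36 × 2.1563 = 69.9 kips.
Governing: min(45.1, 53.2, 79.5, 69.9) = 45.1 kips → bolt shear.

45.1 kips (bolt shear governs)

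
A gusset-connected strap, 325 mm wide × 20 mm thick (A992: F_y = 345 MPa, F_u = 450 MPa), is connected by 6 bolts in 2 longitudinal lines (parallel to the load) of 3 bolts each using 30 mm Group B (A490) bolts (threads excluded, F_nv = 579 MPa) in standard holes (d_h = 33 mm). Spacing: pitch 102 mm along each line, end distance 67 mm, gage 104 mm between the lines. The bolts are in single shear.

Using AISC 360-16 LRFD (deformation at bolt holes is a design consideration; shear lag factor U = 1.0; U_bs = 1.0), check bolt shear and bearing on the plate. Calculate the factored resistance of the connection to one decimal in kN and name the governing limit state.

1841.7 kN (bolt shear governs)

Bolt shear: A_b = π(30)²/4 = 706.86 mm². φR_n = 0.75 × 579 × 706.86 × 6 × 1 = 1841.7 kN.
Bearing (20 mm plate, F_u = 450 MPa): end bolts L_c = 67 − 33/2 = 50.5, R_n = min(1.2×50.5×20×450, 2.4×30×20×450) = 545.4 kN/bolt; interior L_c = 102 − 33 = 69, R_n = 648 kN/bolt. φR_n = 0.75 × (2×545.4 + 4×648) = 2762.1 kN.
Governing: min(1841.7, 2762.1) = 1841.7 kN → bolt shear.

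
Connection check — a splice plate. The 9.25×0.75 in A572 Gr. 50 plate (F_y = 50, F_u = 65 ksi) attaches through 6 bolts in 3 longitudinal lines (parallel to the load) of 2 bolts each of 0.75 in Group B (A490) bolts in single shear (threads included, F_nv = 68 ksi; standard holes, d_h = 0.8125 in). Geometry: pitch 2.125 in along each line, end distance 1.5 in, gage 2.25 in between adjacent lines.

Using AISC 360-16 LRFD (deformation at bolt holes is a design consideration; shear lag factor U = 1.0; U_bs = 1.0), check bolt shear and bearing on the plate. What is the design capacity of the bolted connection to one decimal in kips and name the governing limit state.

135.2 kips (bolt shear governs)

Bolt shear: A_b = π(0.75)²/4 = 0.44179 in². φR_n = 0.75 × 68 × 0.44179 × 6 × 1 = 135.2 kips.
Bearing (0.75 in plate, F_u = 65 ksi): end bolts L_c = 1.5 − 0.8125/2 = 1.09375, R_n = min(1.2×1.09375×0.75×65, 2.4×0.75×0.75×65) = 63.984 kips/bolt; interior L_c = 2.125 − 0.8125 = 1.3125, R_n = 76.781 kips/bolt. φR_n = 0.75 × (3×63.984 + 3×76.781) = 316.7 kips.
Governing: min(135.2, 316.7) = 135.2 kips → bolt shear.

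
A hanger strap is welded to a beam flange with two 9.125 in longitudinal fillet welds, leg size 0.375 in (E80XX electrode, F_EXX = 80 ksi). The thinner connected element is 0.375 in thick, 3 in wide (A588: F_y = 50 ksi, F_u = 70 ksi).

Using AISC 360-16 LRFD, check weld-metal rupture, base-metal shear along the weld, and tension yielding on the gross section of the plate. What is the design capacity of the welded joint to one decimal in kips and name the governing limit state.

Weld metal: throat = 0.707×0.375 = 0.26513 in, L = 2×9.125 = 18.25 in. φR_n = 0.75 × 0.6 × 80 × 0.26513 × 18.25 = 174.2 kips.
Base metal shear (0.375 in plate): yield φR_n = 1.0×0.6×50×0.375×18.25 = 205.3 kips; rupture φR_n = 0.75×0.6×70×0.375×18.25 = 215.6 kips; take 205.3 kips (yield).
Tension yield (gross): A_g = 3×0.375 = 1.125 in². φR_n = 0.90 × 50 × 1.125 = 50.6 kips.
Governing: min(174.2, 205.3, 50.6) = 50.6 kips → gross-section yield.

50.6 kips (gross-section yield governs)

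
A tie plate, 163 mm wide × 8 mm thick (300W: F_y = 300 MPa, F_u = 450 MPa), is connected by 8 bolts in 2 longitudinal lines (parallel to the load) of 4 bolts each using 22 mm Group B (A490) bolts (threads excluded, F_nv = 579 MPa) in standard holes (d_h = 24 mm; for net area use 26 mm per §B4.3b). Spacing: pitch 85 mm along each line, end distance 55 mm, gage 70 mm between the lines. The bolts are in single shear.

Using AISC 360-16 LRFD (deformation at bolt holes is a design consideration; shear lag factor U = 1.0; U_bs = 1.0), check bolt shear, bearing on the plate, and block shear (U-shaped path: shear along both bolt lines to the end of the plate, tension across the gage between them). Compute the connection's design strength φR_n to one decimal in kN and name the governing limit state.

788.4 kN (block shear governs)

Bolt shear: A_b = π(22)²/4 = 380.13 mm². φR_n = 0.75 × 579 × 380.13 × 8 × 1 = 1320.6 kN.
Bearing (8 mm plate, F_u = 450 MPa): end bolts L_c = 55 − 24/2 = 43, R_n = min(1.2×43×8×450, 2.4×22×8×450) = 185.76 kN/bolt; interior L_c = 85 − 24 = 61, R_n = 190.08 kN/bolt. φR_n = 0.75 × (2×185.76 + 6×190.08) = 1134.0 kN.
Block shear: shear path 2×[55+3×85] = 2×310 mm, A_gv = 4960, A_nv = 2×(310 − 3.5×26)×8 = 3504 mm²; tension across gage: (70 − 1×26)×8 = 352 mm². R_n = min(0.6×450×3504, 0.6×300×4960) + 1.0×450×352 = min(946.08, 892.8) + 158.4 = 1051.2 kN. φR_n = 0.75 × 1051.2 = 788.4 kN.
Governing: min(1320.6, 1134.0, 788.4) = 788.4 kN → block shear.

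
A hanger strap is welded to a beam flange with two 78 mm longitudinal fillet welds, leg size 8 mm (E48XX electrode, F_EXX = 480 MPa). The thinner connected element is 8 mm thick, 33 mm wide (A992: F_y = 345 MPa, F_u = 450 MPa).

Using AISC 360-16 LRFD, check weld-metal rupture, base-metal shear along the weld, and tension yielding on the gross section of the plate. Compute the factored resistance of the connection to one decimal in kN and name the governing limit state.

Weld metal: throat = 0.707×8 = 5.656 mm, L = 2×78 = 156 mm. φR_n = 0.75 × 0.6 × 480 × 5.656 × 156 = 190.6 kN.
Base metal shear (8 mm plate): yield φR_n = 1.0×0.6×345×8×156 = 258.3 kN; rupture φR_n = 0.75×0.6×450×8×156 = 252.7 kN; take 252.7 kN (rupture).
Tension yield (gross): A_g = 33×8 = 264 mm². φR_n = 0.90 × 345 × 264 = 82.0 kN.
Governing: min(190.6, 252.7, 82.0) = 82.0 kN → gross-section yield.

82.0 kN (gross-section yield governs)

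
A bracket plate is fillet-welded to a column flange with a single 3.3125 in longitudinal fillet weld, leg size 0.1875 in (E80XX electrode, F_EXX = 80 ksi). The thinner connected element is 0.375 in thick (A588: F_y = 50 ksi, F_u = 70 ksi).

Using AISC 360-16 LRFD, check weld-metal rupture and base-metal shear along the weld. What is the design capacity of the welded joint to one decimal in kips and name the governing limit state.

Weld metal: throat = 0.707×0.1875 = 0.13256 in, L = 3.3125 in. φR_n = 0.75 × 0.6 × 80 × 0.13256 × 3.3125 = 15.8 kips.
Base metal shear (0.375 in plate): yield φR_n = 1.0×0.6×50×0.375×3.3125 = 37.3 kips; rupture φR_n = 0.75×0.6×70×0.375×3.3125 = 39.1 kips; take 37.3 kips (yield).
Governing: min(15.8, 37.3) = 15.8 kips → weld metal.

15.8 kips (weld metal governs)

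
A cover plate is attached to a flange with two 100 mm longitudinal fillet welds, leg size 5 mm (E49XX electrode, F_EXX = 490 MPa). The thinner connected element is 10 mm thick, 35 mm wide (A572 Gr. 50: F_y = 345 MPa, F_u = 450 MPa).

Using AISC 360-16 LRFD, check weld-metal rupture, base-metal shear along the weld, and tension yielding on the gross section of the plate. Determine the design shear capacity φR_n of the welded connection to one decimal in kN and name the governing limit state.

108.7 kN (gross-section yield governs)

Weld metal: throat = 0.707×5 = 3.535 mm, L = 2×100 = 200 mm. φR_n = 0.75 × 0.6 × 490 × 3.535 × 200 = 155.9 kN.
Base metal shear (10 mm plate): yield φR_n = 1.0×0.6×345×10×200 = 414.0 kN; rupture φR_n = 0.75×0.6×450×10×200 = 405.0 kN; take 405.0 kN (rupture).
Tension yield (gross): A_g = 35×10 = 350 mm². φR_n = 0.90 × 345 × 350 = 108.7 kN.
Governing: min(155.9, 405.0, 108.7) = 108.7 kN → gross-section yield.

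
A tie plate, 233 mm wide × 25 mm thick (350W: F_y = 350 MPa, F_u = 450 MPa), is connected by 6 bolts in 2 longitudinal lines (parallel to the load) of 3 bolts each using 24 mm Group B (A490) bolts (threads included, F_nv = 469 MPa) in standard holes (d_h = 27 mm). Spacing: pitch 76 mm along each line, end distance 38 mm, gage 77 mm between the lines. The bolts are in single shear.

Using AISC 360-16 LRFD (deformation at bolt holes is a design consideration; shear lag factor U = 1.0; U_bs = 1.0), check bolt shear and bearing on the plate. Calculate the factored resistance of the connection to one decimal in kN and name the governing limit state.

954.8 kN (bolt shear governs)

Bolt shear: A_b = π(24)²/4 = 452.39 mm². φR_n = 0.75 × 469 × 452.39 × 6 × 1 = 954.8 kN.
Bearing (25 mm plate, F_u = 450 MPa): end bolts L_c = 38 − 27/2 = 24.5, R_n = min(1.2×24.5×25×450, 2.4×24×25×450) = 330.75 kN/bolt; interior L_c = 76 − 27 = 49, R_n = 648 kN/bolt. φR_n = 0.75 × (2×330.75 + 4×648) = 2440.1 kN.
Governing: min(954.8, 2440.1) = 954.8 kN → bolt shear.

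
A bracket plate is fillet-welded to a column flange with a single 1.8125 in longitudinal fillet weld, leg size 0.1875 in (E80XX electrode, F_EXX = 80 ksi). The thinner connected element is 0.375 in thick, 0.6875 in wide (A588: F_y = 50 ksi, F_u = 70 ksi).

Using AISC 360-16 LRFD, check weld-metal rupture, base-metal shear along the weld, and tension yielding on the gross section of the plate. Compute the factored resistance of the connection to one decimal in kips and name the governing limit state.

8.6 kips (weld metal governs)

Weld metal: throat = 0.707×0.1875 = 0.13256 in, L = 1.8125 in. φR_n = 0.75 × 0.6 × 80 × 0.13256 × 1.8125 = 8.6 kips.
Base metal shear (0.375 in plate): yield φR_n = 1.0×0.6×50×0.375×1.8125 = 20.4 kips; rupture φR_n = 0.75×0.6×70×0.375×1.8125 = 21.4 kips; take 20.4 kips (yield).
Tension yield (gross): A_g = 0.6875×0.375 = 0.25781 in². φR_n = 0.90 × 50 × 0.25781 = 11.6 kips.
Governing: min(8.6, 20.4, 11.6) = 8.6 kips → weld metal.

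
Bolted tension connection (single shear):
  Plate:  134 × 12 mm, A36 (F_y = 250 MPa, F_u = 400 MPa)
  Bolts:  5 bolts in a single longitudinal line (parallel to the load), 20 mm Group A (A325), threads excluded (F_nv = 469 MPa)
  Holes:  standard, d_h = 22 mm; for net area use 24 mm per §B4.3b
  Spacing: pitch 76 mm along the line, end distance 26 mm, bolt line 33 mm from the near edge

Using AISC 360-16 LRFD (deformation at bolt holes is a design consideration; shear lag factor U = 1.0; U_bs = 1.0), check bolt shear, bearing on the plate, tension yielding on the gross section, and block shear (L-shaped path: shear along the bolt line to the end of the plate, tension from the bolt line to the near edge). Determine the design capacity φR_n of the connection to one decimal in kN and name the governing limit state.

Bolt shear: A_b = π(20)²/4 = 314.16 mm². φR_n = 0.75 × 469 × 314.16 × 5 × 1 = 552.5 kN.
Bearing (12 mm plate, F_u = 400 MPa): end bolts L_c = 26 − 22/2 = 15, R_n = min(1.2×15×12×400, 2.4×20×12×400) = 86.4 kN/bolt; interior L_c = 76 − 22 = 54, R_n = 230.4 kN/bolt. φR_n = 0.75 × (1×86.4 + 4×230.4) = 756.0 kN.
Tension yield (gross): A_g = 134×12 = 1608 mm². φR_n = 0.90 × 250 × 1608 = 361.8 kN.
Block shear: shear path 1×[26+4×76] = 1×330 mm, A_gv = 3960, A_nv = 1×(330 − 4.5×24)×12 = 2664 mm²; tension to near edge: (33 − 0.5×24)×12 = 252 mm². R_n = min(0.6×400×2664, 0.6×250×3960) + 1.0×400×252 = min(639.36, 594) + 100.8 = 694.8 kN. φR_n = 0.75 × 694.8 = 521.1 kN.
Governing: min(552.5, 756.0, 361.8, 521.1) = 361.8 kN → gross-section yield.

361.8 kN (gross-section yield governs)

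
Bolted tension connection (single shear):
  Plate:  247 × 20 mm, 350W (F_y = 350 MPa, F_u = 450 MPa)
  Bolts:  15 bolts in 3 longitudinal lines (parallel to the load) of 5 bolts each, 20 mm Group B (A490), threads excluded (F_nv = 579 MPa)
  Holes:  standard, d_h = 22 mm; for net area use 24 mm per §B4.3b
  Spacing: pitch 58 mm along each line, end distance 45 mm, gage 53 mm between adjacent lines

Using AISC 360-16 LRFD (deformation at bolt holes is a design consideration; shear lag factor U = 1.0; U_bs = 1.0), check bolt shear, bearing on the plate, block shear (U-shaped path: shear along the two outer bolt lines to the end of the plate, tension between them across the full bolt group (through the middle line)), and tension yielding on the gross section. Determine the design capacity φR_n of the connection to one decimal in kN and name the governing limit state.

Bolt shear: A_b = π(20)²/4 = 314.16 mm². φR_n = 0.75 × 579 × 314.16 × 15 × 1 = 2046.4 kN.
Bearing (20 mm plate, F_u = 450 MPa): end bolts L_c = 45 − 22/2 = 34, R_n = min(1.2×34×20×450, 2.4×20×20×450) = 367.2 kN/bolt; interior L_c = 58 − 22 = 36, R_n = 388.8 kN/bolt. φR_n = 0.75 × (3×367.2 + 12×388.8) = 4325.4 kN.
Block shear: shear path 2×[45+4×58] = 2×277 mm, A_gv = 11080, A_nv = 2×(277 − 4.5×24)×20 = 6760 mm²; tension across gage: (106 − 2×24)×20 = 1160 mm². R_n = min(0.6×450×6760, 0.6×350×11080) + 1.0×450×1160 = min(1825.2, 2326.8) + 522 = 2347.2 kN. φR_n = 0.75 × 2347.2 = 1760.4 kN.
Tension yield (gross): A_g = 247×20 = 4940 mm². φR_n = 0.90 × 350 × 4940 = 1556.1 kN.
Governing: min(2046.4, 4325.4, 1760.4, 1556.1) = 1556.1 kN → gross-section yield.

1556.1 kN (gross-section yield governs)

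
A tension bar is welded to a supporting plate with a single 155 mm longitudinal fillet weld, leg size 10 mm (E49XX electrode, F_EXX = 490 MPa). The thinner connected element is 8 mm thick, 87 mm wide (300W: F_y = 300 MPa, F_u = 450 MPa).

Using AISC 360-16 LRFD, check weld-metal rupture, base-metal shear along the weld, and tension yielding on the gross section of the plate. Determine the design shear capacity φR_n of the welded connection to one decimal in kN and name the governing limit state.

187.9 kN (gross-section yield governs)

Weld metal: throat = 0.707×10 = 7.07 mm, L = 155 mm. φR_n = 0.75 × 0.6 × 490 × 7.07 × 155 = 241.6 kN.
Base metal shear (8 mm plate): yield φR_n = 1.0×0.6×300×8×155 = 223.2 kN; rupture φR_n = 0.75×0.6×450×8×155 = 251.1 kN; take 223.2 kN (yield).
Tension yield (gross): A_g = 87×8 = 696 mm². φR_n = 0.90 × 300 × 696 = 187.9 kN.
Governing: min(241.6, 223.2, 187.9) = 187.9 kN → gross-section yield.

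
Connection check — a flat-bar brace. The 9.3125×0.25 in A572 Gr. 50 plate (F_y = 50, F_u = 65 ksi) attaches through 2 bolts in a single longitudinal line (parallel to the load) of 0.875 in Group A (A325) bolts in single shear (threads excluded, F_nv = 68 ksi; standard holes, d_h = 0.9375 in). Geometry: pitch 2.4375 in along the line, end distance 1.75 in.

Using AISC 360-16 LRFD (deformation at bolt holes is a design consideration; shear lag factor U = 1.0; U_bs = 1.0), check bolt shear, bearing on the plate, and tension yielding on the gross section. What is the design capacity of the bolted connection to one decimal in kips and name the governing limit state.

40.7 kips (bearing governs)

Bolt shear: A_b = π(0.875)²/4 = 0.60132 in². φR_n = 0.75 × 68 × 0.60132 × 2 × 1 = 61.3 kips.
Bearing (0.25 in plate, F_u = 65 ksi): end bolts L_c = 1.75 − 0.9375/2 = 1.28125, R_n = min(1.2×1.28125×0.25×65, 2.4×0.875×0.25×65) = 24.984 kips/bolt; interior L_c = 2.4375 − 0.9375 = 1.5, R_n = 29.25 kips/bolt. φR_n = 0.75 × (1×24.984 + 1×29.25) = 40.7 kips.
Tension yield (gross): A_g = 9.3125×0.25 = 2.3281 in². φR_n = 0.90 × 50 × 2.3281 = 104.8 kips.
Governing: min(61.3, 40.7, 104.8) = 40.7 kips → bearing.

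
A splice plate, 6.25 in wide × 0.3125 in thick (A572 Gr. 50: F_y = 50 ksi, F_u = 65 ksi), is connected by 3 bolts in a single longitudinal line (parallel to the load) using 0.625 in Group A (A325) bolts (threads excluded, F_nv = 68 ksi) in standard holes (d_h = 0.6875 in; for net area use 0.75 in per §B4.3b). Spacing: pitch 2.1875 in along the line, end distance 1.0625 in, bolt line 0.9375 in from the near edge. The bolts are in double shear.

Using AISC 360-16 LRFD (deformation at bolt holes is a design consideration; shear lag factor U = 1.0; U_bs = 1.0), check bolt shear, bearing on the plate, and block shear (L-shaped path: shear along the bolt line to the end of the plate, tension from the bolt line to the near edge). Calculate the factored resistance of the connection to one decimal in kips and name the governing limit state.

Bolt shear: A_b = π(0.625)²/4 = 0.3068 in². φR_n = 0.75 × 68 × 0.3068 × 3 × 2 = 93.9 kips.
Bearing (0.3125 in plate, F_u = 65 ksi): end bolts L_c = 1.0625 − 0.6875/2 = 0.71875, R_n = min(1.2×0.71875×0.3125×65, 2.4×0.625×0.3125×65) = 17.52 kips/bolt; interior L_c = 2.1875 − 0.6875 = 1.5, R_n = 30.469 kips/bolt. φR_n = 0.75 × (1×17.52 + 2×30.469) = 58.8 kips.
Block shear: shear path 1×[1.0625+2×2.1875] = 1×5.4375 in, A_gv = 1.6992, A_nv = 1×(5.4375 − 2.5×0.75)×0.3125 = 1.1133 in²; tension to near edge: (0.9375 − 0.5×0.75)×0.3125 = 0.17578 in². R_n = min(0.6×65×1.1133, 0.6×50×1.6992) + 1.0×65×0.17578 = min(43.419, 50.976) + 11.426 = 54.845 kips. φR_n = 0.75 × 54.845 = 41.1 kips.
Governing: min(93.9, 58.8, 41.1) = 41.1 kips → block shear.

41.1 kips (block shear governs)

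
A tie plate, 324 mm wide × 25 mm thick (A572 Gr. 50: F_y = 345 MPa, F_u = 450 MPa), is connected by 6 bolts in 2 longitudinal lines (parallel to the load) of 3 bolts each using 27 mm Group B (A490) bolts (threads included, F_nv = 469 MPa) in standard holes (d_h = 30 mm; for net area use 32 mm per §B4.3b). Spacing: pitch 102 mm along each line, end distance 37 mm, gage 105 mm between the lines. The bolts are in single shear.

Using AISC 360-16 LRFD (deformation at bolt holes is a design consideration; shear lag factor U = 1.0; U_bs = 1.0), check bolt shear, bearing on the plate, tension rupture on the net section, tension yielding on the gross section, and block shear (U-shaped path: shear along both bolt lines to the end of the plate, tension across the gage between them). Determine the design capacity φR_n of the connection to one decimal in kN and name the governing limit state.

1208.4 kN (bolt shear governs)

Bolt shear: A_b = π(27)²/4 = 572.56 mm². φR_n = 0.75 × 469 × 572.56 × 6 × 1 = 1208.4 kN.
Bearing (25 mm plate, F_u = 450 MPa): end bolts L_c = 37 − 30/2 = 22, R_n = min(1.2×22×25×450, 2.4×27×25×450) = 297 kN/bolt; interior L_c = 102 − 30 = 72, R_n = 729 kN/bolt. φR_n = 0.75 × (2×297 + 4×729) = 2632.5 kN.
Tension rupture (net): A_n = (324 − 2×32)×25 = 6500 mm² (U = 1.0, A_e = A_n). φR_n = 0.75 × 450 × 6500 = 2193.8 kN.
Tension yield (gross): A_g = 324×25 = 8100 mm². φR_n = 0.90 × 345 × 8100 = 2515.1 kN.
Block shear: shear path 2×[37+2×102] = 2×241 mm, A_gv = 12050, A_nv = 2×(241 − 2.5×32)×25 = 8050 mm²; tension across gage: (105 − 1×32)×25 = 1825 mm². R_n = min(0.6×450×8050, 0.6×345×12050) + 1.0×450×1825 = min(2173.5, 2494.4) + 821.25 = 2994.8 kN. φR_n = 0.75 × 2994.8 = 2246.1 kN.
Governing: min(1208.4, 2632.5, 2193.8, 2515.1, 2246.1) = 1208.4 kN → bolt shear.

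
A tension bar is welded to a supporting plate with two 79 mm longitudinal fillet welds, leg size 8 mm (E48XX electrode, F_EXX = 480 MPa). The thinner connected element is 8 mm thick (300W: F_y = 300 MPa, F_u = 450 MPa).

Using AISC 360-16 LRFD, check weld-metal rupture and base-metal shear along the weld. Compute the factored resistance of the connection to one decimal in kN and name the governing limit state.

Weld metal: throat = 0.707×8 = 5.656 mm, L = 2×79 = 158 mm. φR_n = 0.75 × 0.6 × 480 × 5.656 × 158 = 193.0 kN.
Base metal shear (8 mm plate): yield φR_n = 1.0×0.6×300×8×158 = 227.5 kN; rupture φR_n = 0.75×0.6×450×8×158 = 256.0 kN; take 227.5 kN (yield).
Governing: min(193.0, 227.5) = 193.0 kN → weld metal.

193.0 kN (weld metal governs)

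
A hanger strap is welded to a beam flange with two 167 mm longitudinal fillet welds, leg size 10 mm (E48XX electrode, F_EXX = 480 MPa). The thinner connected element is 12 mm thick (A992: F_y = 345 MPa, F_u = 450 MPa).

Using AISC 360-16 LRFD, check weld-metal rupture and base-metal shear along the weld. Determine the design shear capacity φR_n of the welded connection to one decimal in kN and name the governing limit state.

Weld metal: throat = 0.707×10 = 7.07 mm, L = 2×167 = 334 mm. φR_n = 0.75 × 0.6 × 480 × 7.07 × 334 = 510.1 kN.
Base metal shear (12 mm plate): yield φR_n = 1.0×0.6×345×12×334 = 829.7 kN; rupture φR_n = 0.75×0.6×450×12×334 = 811.6 kN; take 811.6 kN (rupture).
Governing: min(510.1, 811.6) = 510.1 kN → weld metal.

510.1 kN (weld metal governs)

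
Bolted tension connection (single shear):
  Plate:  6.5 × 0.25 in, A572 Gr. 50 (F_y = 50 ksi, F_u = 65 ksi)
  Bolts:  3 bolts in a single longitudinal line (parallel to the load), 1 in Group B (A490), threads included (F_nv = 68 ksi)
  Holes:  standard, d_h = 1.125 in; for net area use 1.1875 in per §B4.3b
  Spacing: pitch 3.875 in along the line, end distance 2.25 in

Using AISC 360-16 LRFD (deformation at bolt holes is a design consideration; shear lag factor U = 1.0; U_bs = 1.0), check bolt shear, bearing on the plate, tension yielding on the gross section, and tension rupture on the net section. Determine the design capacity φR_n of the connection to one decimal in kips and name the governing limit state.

64.7 kips (net-section rupture governs)

Bolt shear: A_b = π(1)²/4 = 0.7854 in². φR_n = 0.75 × 68 × 0.7854 × 3 × 1 = 120.2 kips.
Bearing (0.25 in plate, F_u = 65 ksi): end bolts L_c = 2.25 − 1.125/2 = 1.6875, R_n = min(1.2×1.6875×0.25×65, 2.4×1×0.25×65) = 32.906 kips/bolt; interior L_c = 3.875 − 1.125 = 2.75, R_n = 39 kips/bolt. φR_n = 0.75 × (1×32.906 + 2×39) = 83.2 kips.
Tension yield (gross): A_g = 6.5×0.25 = 1.625 in². φR_n = 0.90 × 50 × 1.625 = 73.1 kips.
Tension rupture (net): A_n = (6.5 − 1×1.1875)×0.25 = 1.3281 in² (U = 1.0, A_e = A_n). φR_n = 0.75 × 65 × 1.3281 = 64.7 kips.
Governing: min(120.2, 83.2, 73.1, 64.7) = 64.7 kips → net-section rupture.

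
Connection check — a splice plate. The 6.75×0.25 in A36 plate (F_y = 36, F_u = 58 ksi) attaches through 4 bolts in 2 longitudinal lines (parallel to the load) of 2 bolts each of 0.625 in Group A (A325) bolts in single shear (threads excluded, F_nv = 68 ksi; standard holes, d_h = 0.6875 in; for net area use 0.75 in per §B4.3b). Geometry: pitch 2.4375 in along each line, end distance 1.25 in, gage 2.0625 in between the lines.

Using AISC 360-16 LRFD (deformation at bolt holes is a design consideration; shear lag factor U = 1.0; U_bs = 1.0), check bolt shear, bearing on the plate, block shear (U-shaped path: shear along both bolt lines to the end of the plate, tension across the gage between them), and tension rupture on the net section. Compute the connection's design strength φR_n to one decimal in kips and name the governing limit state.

44.1 kips (block shear governs)

Bolt shear: A_b = π(0.625)²/4 = 0.3068 in². φR_n = 0.75 × 68 × 0.3068 × 4 × 1 = 62.6 kips.
Bearing (0.25 in plate, F_u = 58 ksi): end bolts L_c = 1.25 − 0.6875/2 = 0.90625, R_n = min(1.2×0.90625×0.25×58, 2.4×0.625×0.25×58) = 15.769 kips/bolt; interior L_c = 2.4375 − 0.6875 = 1.75, R_n = 21.75 kips/bolt. φR_n = 0.75 × (2×15.769 + 2×21.75) = 56.3 kips.
Block shear: shear path 2×[1.25+1×2.4375] = 2×3.6875 in, A_gv = 1.8438, A_nv = 2×(3.6875 − 1.5×0.75)×0.25 = 1.2813 in²; tension across gage: (2.0625 − 1×0.75)×0.25 = 0.32813 in². R_n = min(0.6×58×1.2813, 0.6×36×1.8438) + 1.0×58×0.32813 = min(44.589, 39.826) + 19.032 = 58.858 kips. φR_n = 0.75 × 58.858 = 44.1 kips.
Tension rupture (net): A_n = (6.75 − 2×0.75)×0.25 = 1.3125 in² (U = 1.0, A_e = A_n). φR_n = 0.75 × 58 × 1.3125 = 57.1 kips.
Governing: min(62.6, 56.3, 44.1, 57.1) = 44.1 kips → block shear.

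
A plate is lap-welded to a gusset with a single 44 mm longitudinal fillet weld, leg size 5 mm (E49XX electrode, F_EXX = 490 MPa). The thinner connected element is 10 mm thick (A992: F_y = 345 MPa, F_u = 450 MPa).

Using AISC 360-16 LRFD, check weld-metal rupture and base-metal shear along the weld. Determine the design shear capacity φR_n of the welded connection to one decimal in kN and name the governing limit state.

Weld metal: throat = 0.707×5 = 3.535 mm, L = 44 mm. φR_n = 0.75 × 0.6 × 490 × 3.535 × 44 = 34.3 kN.
Base metal shear (10 mm plate): yield φR_n = 1.0×0.6×345×10×44 = 91.1 kN; rupture φR_n = 0.75×0.6×450×10×44 = 89.1 kN; take 89.1 kN (rupture).
Governing: min(34.3, 89.1) = 34.3 kN → weld metal.

34.3 kN (weld metal governs)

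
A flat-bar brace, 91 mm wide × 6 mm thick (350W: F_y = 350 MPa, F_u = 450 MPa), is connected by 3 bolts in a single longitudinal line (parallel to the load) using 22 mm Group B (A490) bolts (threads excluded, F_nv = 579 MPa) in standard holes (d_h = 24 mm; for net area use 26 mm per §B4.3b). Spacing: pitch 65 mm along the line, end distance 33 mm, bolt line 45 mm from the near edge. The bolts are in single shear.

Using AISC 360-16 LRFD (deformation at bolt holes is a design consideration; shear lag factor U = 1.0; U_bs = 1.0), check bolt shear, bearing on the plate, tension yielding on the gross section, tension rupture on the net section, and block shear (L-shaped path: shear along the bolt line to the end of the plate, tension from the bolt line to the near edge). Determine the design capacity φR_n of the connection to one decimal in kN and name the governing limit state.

Bolt shear: A_b = π(22)²/4 = 380.13 mm². φR_n = 0.75 × 579 × 380.13 × 3 × 1 = 495.2 kN.
Bearing (6 mm plate, F_u = 450 MPa): end bolts L_c = 33 − 24/2 = 21, R_n = min(1.2×21×6×450, 2.4×22×6×450) = 68.04 kN/bolt; interior L_c = 65 − 24 = 41, R_n = 132.84 kN/bolt. φR_n = 0.75 × (1×68.04 + 2×132.84) = 250.3 kN.
Tension yield (gross): A_g = 91×6 = 546 mm². φR_n = 0.90 × 350 × 546 = 172.0 kN.
Tension rupture (net): A_n = (91 − 1×26)×6 = 390 mm² (U = 1.0, A_e = A_n). φR_n = 0.75 × 450 × 390 = 131.6 kN.
Block shear: shear path 1×[33+2×65] = 1×163 mm, A_gv = 978, A_nv = 1×(163 − 2.5×26)×6 = 588 mm²; tension to near edge: (45 − 0.5×26)×6 = 192 mm². R_n = min(0.6×450×588, 0.6×350×978) + 1.0×450×192 = min(158.76, 205.38) + 86.4 = 245.16 kN. φR_n = 0.75 × 245.16 = 183.9 kN.
Governing: min(495.2, 250.3, 172.0, 131.6, 183.9) = 131.6 kN → net-section rupture.

131.6 kN (net-section rupture governs)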